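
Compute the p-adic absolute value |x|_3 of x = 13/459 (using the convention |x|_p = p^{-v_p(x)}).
|13/459|_3 = 27

Step 1 — compute v_3(x) by factoring powers of 3 out of the numerator and denominator: v_3(13/459) = -3. Step 2 — apply |x|_p = p^{-v_p(x)} = 3^{3} = 27.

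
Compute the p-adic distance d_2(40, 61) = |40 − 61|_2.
d_2(40, 61) = 1

Step 1 — x − y = 40 − 61 = -21. Step 2 — v_2(-21) = 0 (factor: -21 = −(2^0 · 21); the sign does not affect v_p). Step 3 — |x − y|_2 = 2^{0} = 1.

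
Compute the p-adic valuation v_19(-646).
v_19(-646) = 1

v_19(n) is the largest exponent k such that 19^k divides n. Factor out: -646 = -19^1 · 34. (Sign doesn't affect v_p.) So v_19(-646) = 1.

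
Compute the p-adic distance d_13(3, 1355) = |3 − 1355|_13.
d_13(3, 1355) = 1/169

Step 1 — x − y = 3 − 1355 = -1352. Step 2 — v_13(-1352) = 2 (factor: -1352 = −(13^2 · 8); the sign does not affect v_p). Step 3 — |x − y|_13 = 13^{-2} = 1/169.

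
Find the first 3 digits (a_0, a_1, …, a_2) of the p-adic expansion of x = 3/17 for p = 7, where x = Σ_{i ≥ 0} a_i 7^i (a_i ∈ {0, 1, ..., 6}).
(a_0, …, a_2) = (1, 4, 6)

v_7(3/17) = 0 (numerator and denominator both coprime to 7), so x ∈ ℤ_7^×. Compute digits iteratively via a_i = x_i mod 7, x_{i+1} = (x_i − a_i)/7, with x_0 = x:
  x_0 = 3/17;  a_0 = 1;  x_1 = (x_0 − 1)/7 = -2/17
  x_1 = -2/17;  a_1 = 4;  x_2 = (x_1 − 4)/7 = -10/17
  x_2 = -10/17;  a_2 = 6;  x_3 = (x_2 − 6)/7 = -16/17
Digits: (1, 4, 6).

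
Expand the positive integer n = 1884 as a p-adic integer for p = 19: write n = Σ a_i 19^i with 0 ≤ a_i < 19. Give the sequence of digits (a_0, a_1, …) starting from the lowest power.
(a_0, a_1, …) = (3, 4, 5)

Repeated division by 19 gives the digits low-to-high: 1884 = 3 + 4·19^1 + 5·19^2. Digit sequence: (3, 4, 5).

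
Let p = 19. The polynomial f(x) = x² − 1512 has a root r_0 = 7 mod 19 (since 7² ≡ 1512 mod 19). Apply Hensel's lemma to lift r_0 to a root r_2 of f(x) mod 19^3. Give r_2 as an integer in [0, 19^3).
r_2 = 6068 (mod 6859)

Hensel's recurrence: r_{i+1} = r_i − f(r_i)·(f′(r_i))^{-1} mod 19^{i+2}, with f′(x) = 2x. Iterate:
  r_0 = 7 (mod 19)
  r_1 = 292 (mod 361)
  r_2 = 6068 (mod 6859)
Final: r_2 = 6068, and one checks f(r_2) ≡ 0 mod 19^3.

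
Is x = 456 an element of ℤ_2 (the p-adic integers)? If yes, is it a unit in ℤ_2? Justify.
x ∈ ℤ_2 but not a unit; v_2(x) = 3 > 0

ℤ_2 = {x ∈ ℚ_2 : v_2(x) ≥ 0} and ℤ_2^× = {x ∈ ℤ_2 : v_2(x) = 0}. Here v_2(456) = v_2(num) − v_2(den) = 3; compare against these criteria.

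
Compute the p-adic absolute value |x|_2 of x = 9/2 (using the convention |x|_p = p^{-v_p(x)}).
|9/2|_2 = 2

Step 1 — compute v_2(x) by factoring powers of 2 out of the numerator and denominator: v_2(9/2) = -1. Step 2 — apply |x|_p = p^{-v_p(x)} = 2^{1} = 2.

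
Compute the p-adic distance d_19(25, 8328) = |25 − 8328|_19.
d_19(25, 8328) = 1/361

Step 1 — x − y = 25 − 8328 = -8303. Step 2 — v_19(-8303) = 2 (factor: -8303 = −(19^2 · 23); the sign does not affect v_p). Step 3 — |x − y|_19 = 19^{-2} = 1/361.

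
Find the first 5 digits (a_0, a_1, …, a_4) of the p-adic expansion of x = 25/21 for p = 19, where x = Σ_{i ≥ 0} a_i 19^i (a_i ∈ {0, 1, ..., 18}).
(a_0, …, a_4) = (3, 18, 9, 4, 7)

v_19(25/21) = 0 (numerator and denominator both coprime to 19), so x ∈ ℤ_19^×. Compute digits iteratively via a_i = x_i mod 19, x_{i+1} = (x_i − a_i)/19, with x_0 = x:
  x_0 = 25/21;  a_0 = 3;  x_1 = (x_0 − 3)/19 = -2/21
  x_1 = -2/21;  a_1 = 18;  x_2 = (x_1 − 18)/19 = -20/21
  x_2 = -20/21;  a_2 = 9;  x_3 = (x_2 − 9)/19 = -11/21
  x_3 = -11/21;  a_3 = 4;  x_4 = (x_3 − 4)/19 = -5/21
  x_4 = -5/21;  a_4 = 7;  x_5 = (x_4 − 7)/19 = -8/21
Digits: (3, 18, 9, 4, 7).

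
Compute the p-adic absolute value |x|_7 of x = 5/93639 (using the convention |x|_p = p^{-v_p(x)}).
|5/93639|_7 = 2401

Step 1 — compute v_7(x) by factoring powers of 7 out of the numerator and denominator: v_7(5/93639) = -4. Step 2 — apply |x|_p = p^{-v_p(x)} = 7^{4} = 2401.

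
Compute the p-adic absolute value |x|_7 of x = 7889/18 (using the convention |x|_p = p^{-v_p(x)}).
|7889/18|_7 = 1/343

Step 1 — compute v_7(x) by factoring powers of 7 out of the numerator and denominator: v_7(7889/18) = 3. Step 2 — apply |x|_p = p^{-v_p(x)} = 7^{-3} = 1/343.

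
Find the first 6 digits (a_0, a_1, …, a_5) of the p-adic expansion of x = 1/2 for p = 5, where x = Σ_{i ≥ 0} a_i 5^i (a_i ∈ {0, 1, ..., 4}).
(a_0, …, a_5) = (3, 2, 2, 2, 2, 2)

v_5(1/2) = 0 (numerator and denominator both coprime to 5), so x ∈ ℤ_5^×. Compute digits iteratively via a_i = x_i mod 5, x_{i+1} = (x_i − a_i)/5, with x_0 = x:
  x_0 = 1/2;  a_0 = 3;  x_1 = (x_0 − 3)/5 = -1/2
  x_1 = -1/2;  a_1 = 2;  x_2 = (x_1 − 2)/5 = -1/2
  x_2 = -1/2;  a_2 = 2;  x_3 = (x_2 − 2)/5 = -1/2
  x_3 = -1/2;  a_3 = 2;  x_4 = (x_3 − 2)/5 = -1/2
  x_4 = -1/2;  a_4 = 2;  x_5 = (x_4 − 2)/5 = -1/2
  x_5 = -1/2;  a_5 = 2;  x_6 = (x_5 − 2)/5 = -1/2
Digits: (3, 2, 2, 2, 2, 2).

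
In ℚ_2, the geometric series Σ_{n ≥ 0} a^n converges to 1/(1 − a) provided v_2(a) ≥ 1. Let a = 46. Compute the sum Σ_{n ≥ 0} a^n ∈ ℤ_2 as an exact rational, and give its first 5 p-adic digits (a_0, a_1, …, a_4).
Σ a^n = 1/(1 − a) = -1/45;  first 5 digits = (1, 1, 0, 1, 1)

v_2(a) = 1 ≥ 1, so the series converges in ℤ_2 to 1/(1 − a) = 1/(1 − 46) = -1/45. Expand this rational in ℤ_2: compute digits iteratively via d_i = x_i mod 2, x_{i+1} = (x_i − d_i)/2. The first 5 digits are (1, 1, 0, 1, 1).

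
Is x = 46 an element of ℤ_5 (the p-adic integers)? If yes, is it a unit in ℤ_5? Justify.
x ∈ ℤ_5^× (unit); v_5(x) = 0

ℤ_5 = {x ∈ ℚ_5 : v_5(x) ≥ 0} and ℤ_5^× = {x ∈ ℤ_5 : v_5(x) = 0}. Here v_5(46) = v_5(num) − v_5(den) = 0; compare against these criteria.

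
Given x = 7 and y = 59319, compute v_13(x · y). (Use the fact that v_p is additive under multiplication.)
v_13(415233) = 3

v_p(x) = 0 (factor: 7 = 13^0 · 7); v_p(y) = 3 (factor: 59319 = 13^3 · 27). Additivity: v_p(xy) = v_p(x) + v_p(y) = 0 + 3 = 3. (Direct check: xy = 415233 = 13^3 · (189).)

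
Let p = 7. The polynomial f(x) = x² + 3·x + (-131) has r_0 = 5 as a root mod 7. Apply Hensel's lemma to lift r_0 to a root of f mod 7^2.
r_1 = 12 (mod 49)

Hensel: r_{i+1} = r_i − f(r_i)·(f′(r_i))^{-1} mod 7^{i+2}, f′(x) = 2x + 3. Iterate:
  r_0 = 5 (mod 7)
  r_1 = 12 (mod 49)
Final: r = 12 satisfies f(r) ≡ 0 mod 7^2.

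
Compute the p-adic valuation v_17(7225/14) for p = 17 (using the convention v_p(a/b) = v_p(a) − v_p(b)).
v_17(7225/14) = 2

Factor powers of 17 from the numerator and denominator of the reduced fraction: 7225 = 17^2 · 25 and 14 = 17^0 · 14. Apply v_p(a/b) = v_p(a) − v_p(b): v_17(7225/14) = 2 − 0 = 2.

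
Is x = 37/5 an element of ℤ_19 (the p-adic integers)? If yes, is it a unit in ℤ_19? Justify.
x ∈ ℤ_19^× (unit); v_19(x) = 0

ℤ_19 = {x ∈ ℚ_19 : v_19(x) ≥ 0} and ℤ_19^× = {x ∈ ℤ_19 : v_19(x) = 0}. Here v_19(37/5) = v_19(num) − v_19(den) = 0; compare against these criteria.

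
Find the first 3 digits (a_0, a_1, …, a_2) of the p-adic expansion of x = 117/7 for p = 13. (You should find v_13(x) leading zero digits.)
(a_0, …, a_2) = (0, 5, 9)

v_13(117/7) = 1, so a_0 = ... = a_0 = 0. Factor out: x = 13^1 · u with u = 9/7 a unit in ℤ_13. Expand u iteratively via a_{v+i} = u_i mod 13, u_{i+1} = (u_i − a_{v+i})/13:
  u_0 = 9/7;  a_1 = 5;  u_1 = (u_0 − 5)/13 = -2/7
  u_1 = -2/7;  a_2 = 9;  u_2 = (u_1 − 9)/13 = -5/7
Digits: (0, 5, 9).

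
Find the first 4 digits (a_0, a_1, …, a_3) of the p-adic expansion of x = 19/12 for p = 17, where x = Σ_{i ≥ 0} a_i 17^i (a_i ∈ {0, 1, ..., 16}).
(a_0, …, a_3) = (3, 7, 1, 7)

v_17(19/12) = 0 (numerator and denominator both coprime to 17), so x ∈ ℤ_17^×. Compute digits iteratively via a_i = x_i mod 17, x_{i+1} = (x_i − a_i)/17, with x_0 = x:
  x_0 = 19/12;  a_0 = 3;  x_1 = (x_0 − 3)/17 = -1/12
  x_1 = -1/12;  a_1 = 7;  x_2 = (x_1 − 7)/17 = -5/12
  x_2 = -5/12;  a_2 = 1;  x_3 = (x_2 − 1)/17 = -1/12
  x_3 = -1/12;  a_3 = 7;  x_4 = (x_3 − 7)/17 = -5/12
Digits: (3, 7, 1, 7).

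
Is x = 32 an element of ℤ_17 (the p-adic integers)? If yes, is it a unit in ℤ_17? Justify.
x ∈ ℤ_17^× (unit); v_17(x) = 0

ℤ_17 = {x ∈ ℚ_17 : v_17(x) ≥ 0} and ℤ_17^× = {x ∈ ℤ_17 : v_17(x) = 0}. Here v_17(32) = v_17(num) − v_17(den) = 0; compare against these criteria.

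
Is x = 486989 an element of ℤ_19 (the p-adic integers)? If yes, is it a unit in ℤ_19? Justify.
x ∈ ℤ_19 but not a unit; v_19(x) = 3 > 0

ℤ_19 = {x ∈ ℚ_19 : v_19(x) ≥ 0} and ℤ_19^× = {x ∈ ℤ_19 : v_19(x) = 0}. Here v_19(486989) = v_19(num) − v_19(den) = 3; compare against these criteria.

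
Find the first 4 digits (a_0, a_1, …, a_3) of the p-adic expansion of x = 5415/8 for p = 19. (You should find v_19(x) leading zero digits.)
(a_0, …, a_3) = (0, 0, 9, 2)

v_19(5415/8) = 2, so a_0 = ... = a_1 = 0. Factor out: x = 19^2 · u with u = 15/8 a unit in ℤ_19. Expand u iteratively via a_{v+i} = u_i mod 19, u_{i+1} = (u_i − a_{v+i})/19:
  u_0 = 15/8;  a_2 = 9;  u_1 = (u_0 − 9)/19 = -3/8
  u_1 = -3/8;  a_3 = 2;  u_2 = (u_1 − 2)/19 = -1/8
Digits: (0, 0, 9, 2).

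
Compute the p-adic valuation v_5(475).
v_5(475) = 2

v_5(n) is the largest exponent k such that 5^k divides n. Factor out: 475 = 5^2 · 19. (Sign doesn't affect v_p.) So v_5(475) = 2.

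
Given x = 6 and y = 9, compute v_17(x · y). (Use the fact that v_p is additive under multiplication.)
v_17(54) = 0

v_p(x) = 0 (factor: 6 = 17^0 · 6); v_p(y) = 0 (factor: 9 = 17^0 · 9). Additivity: v_p(xy) = v_p(x) + v_p(y) = 0 + 0 = 0. (Direct check: xy = 54 = 17^0 · (54).)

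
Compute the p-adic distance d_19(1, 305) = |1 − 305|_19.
d_19(1, 305) = 1/19

Step 1 — x − y = 1 − 305 = -304. Step 2 — v_19(-304) = 1 (factor: -304 = −(19^1 · 16); the sign does not affect v_p). Step 3 — |x − y|_19 = 19^{-1} = 1/19.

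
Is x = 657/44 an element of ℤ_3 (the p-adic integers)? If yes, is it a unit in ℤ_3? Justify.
x ∈ ℤ_3 but not a unit; v_3(x) = 2 > 0

ℤ_3 = {x ∈ ℚ_3 : v_3(x) ≥ 0} and ℤ_3^× = {x ∈ ℤ_3 : v_3(x) = 0}. Here v_3(657/44) = v_3(num) − v_3(den) = 2; compare against these criteria.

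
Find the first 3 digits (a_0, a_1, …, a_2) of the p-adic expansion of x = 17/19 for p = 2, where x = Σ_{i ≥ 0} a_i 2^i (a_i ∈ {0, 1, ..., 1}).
(a_0, …, a_2) = (1, 1, 0)

v_2(17/19) = 0 (numerator and denominator both coprime to 2), so x ∈ ℤ_2^×. Compute digits iteratively via a_i = x_i mod 2, x_{i+1} = (x_i − a_i)/2, with x_0 = x:
  x_0 = 17/19;  a_0 = 1;  x_1 = (x_0 − 1)/2 = -1/19
  x_1 = -1/19;  a_1 = 1;  x_2 = (x_1 − 1)/2 = -10/19
  x_2 = -10/19;  a_2 = 0;  x_3 = (x_2 − 0)/2 = -5/19
Digits: (1, 1, 0).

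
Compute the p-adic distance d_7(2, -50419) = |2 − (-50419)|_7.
d_7(2, -50419) = 1/16807

Step 1 — x − y = 2 − (-50419) = 50421. Step 2 — v_7(50421) = 5 (factor: 50421 = (7^5 · 3); the sign does not affect v_p). Step 3 — |x − y|_7 = 7^{-5} = 1/16807.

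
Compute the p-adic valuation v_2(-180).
v_2(-180) = 2

v_2(n) is the largest exponent k such that 2^k divides n. Factor out: -180 = -2^2 · 45. (Sign doesn't affect v_p.) So v_2(-180) = 2.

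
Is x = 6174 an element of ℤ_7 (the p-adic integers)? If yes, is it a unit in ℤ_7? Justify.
x ∈ ℤ_7 but not a unit; v_7(x) = 3 > 0

ℤ_7 = {x ∈ ℚ_7 : v_7(x) ≥ 0} and ℤ_7^× = {x ∈ ℤ_7 : v_7(x) = 0}. Here v_7(6174) = v_7(num) − v_7(den) = 3; compare against these criteria.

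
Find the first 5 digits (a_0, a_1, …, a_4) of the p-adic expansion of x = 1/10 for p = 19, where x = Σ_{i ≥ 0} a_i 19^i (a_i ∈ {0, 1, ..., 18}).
(a_0, …, a_4) = (2, 17, 1, 17, 1)

v_19(1/10) = 0 (numerator and denominator both coprime to 19), so x ∈ ℤ_19^×. Compute digits iteratively via a_i = x_i mod 19, x_{i+1} = (x_i − a_i)/19, with x_0 = x:
  x_0 = 1/10;  a_0 = 2;  x_1 = (x_0 − 2)/19 = -1/10
  x_1 = -1/10;  a_1 = 17;  x_2 = (x_1 − 17)/19 = -9/10
  x_2 = -9/10;  a_2 = 1;  x_3 = (x_2 − 1)/19 = -1/10
  x_3 = -1/10;  a_3 = 17;  x_4 = (x_3 − 17)/19 = -9/10
  x_4 = -9/10;  a_4 = 1;  x_5 = (x_4 − 1)/19 = -1/10
Digits: (2, 17, 1, 17, 1).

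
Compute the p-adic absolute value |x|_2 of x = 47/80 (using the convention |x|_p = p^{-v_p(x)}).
|47/80|_2 = 16

Step 1 — compute v_2(x) by factoring powers of 2 out of the numerator and denominator: v_2(47/80) = -4. Step 2 — apply |x|_p = p^{-v_p(x)} = 2^{4} = 16.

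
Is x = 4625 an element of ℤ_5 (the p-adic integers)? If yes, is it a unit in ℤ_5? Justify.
x ∈ ℤ_5 but not a unit; v_5(x) = 3 > 0

ℤ_5 = {x ∈ ℚ_5 : v_5(x) ≥ 0} and ℤ_5^× = {x ∈ ℤ_5 : v_5(x) = 0}. Here v_5(4625) = v_5(num) − v_5(den) = 3; compare against these criteria.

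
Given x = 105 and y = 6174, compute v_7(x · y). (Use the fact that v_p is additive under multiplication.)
v_7(648270) = 4

v_p(x) = 1 (factor: 105 = 7^1 · 15); v_p(y) = 3 (factor: 6174 = 7^3 · 18). Additivity: v_p(xy) = v_p(x) + v_p(y) = 1 + 3 = 4. (Direct check: xy = 648270 = 7^4 · (270).)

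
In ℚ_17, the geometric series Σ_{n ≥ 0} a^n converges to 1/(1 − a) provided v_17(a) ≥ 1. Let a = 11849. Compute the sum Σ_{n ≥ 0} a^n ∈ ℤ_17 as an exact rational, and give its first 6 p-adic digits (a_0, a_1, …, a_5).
Σ a^n = 1/(1 − a) = -1/11848;  first 6 digits = (1, 0, 7, 2, 15, 13)

v_17(a) = 2 ≥ 1, so the series converges in ℤ_17 to 1/(1 − a) = 1/(1 − 11849) = -1/11848. Expand this rational in ℤ_17: compute digits iteratively via d_i = x_i mod 17, x_{i+1} = (x_i − d_i)/17. The first 6 digits are (1, 0, 7, 2, 15, 13).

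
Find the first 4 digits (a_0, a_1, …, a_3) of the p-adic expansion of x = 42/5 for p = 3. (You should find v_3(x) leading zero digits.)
(a_0, …, a_3) = (0, 1, 0, 2)

v_3(42/5) = 1, so a_0 = ... = a_0 = 0. Factor out: x = 3^1 · u with u = 14/5 a unit in ℤ_3. Expand u iteratively via a_{v+i} = u_i mod 3, u_{i+1} = (u_i − a_{v+i})/3:
  u_0 = 14/5;  a_1 = 1;  u_1 = (u_0 − 1)/3 = 3/5
  u_1 = 3/5;  a_2 = 0;  u_2 = (u_1 − 0)/3 = 1/5
  u_2 = 1/5;  a_3 = 2;  u_3 = (u_2 − 2)/3 = -3/5
Digits: (0, 1, 0, 2).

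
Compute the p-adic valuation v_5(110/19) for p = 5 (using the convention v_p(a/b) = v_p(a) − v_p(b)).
v_5(110/19) = 1

Factor powers of 5 from the numerator and denominator of the reduced fraction: 110 = 5^1 · 22 and 19 = 5^0 · 19. Apply v_p(a/b) = v_p(a) − v_p(b): v_5(110/19) = 1 − 0 = 1.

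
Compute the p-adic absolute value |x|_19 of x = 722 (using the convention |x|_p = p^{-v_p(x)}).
|722|_19 = 1/361

Step 1 — compute v_19(x) by factoring powers of 19 out of the numerator and denominator: v_19(722) = 2. Step 2 — apply |x|_p = p^{-v_p(x)} = 19^{-2} = 1/361.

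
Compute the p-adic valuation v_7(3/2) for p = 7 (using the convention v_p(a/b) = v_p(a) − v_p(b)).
v_7(3/2) = 0

Factor powers of 7 from the numerator and denominator of the reduced fraction: 3 = 7^0 · 3 and 2 = 7^0 · 2. Apply v_p(a/b) = v_p(a) − v_p(b): v_7(3/2) = 0 − 0 = 0.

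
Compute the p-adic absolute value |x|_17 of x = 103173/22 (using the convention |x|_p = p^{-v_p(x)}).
|103173/22|_17 = 1/4913

Step 1 — compute v_17(x) by factoring powers of 17 out of the numerator and denominator: v_17(103173/22) = 3. Step 2 — apply |x|_p = p^{-v_p(x)} = 17^{-3} = 1/4913.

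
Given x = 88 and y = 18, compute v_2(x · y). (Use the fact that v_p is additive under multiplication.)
v_2(1584) = 4

v_p(x) = 3 (factor: 88 = 2^3 · 11); v_p(y) = 1 (factor: 18 = 2^1 · 9). Additivity: v_p(xy) = v_p(x) + v_p(y) = 3 + 1 = 4. (Direct check: xy = 1584 = 2^4 · (99).)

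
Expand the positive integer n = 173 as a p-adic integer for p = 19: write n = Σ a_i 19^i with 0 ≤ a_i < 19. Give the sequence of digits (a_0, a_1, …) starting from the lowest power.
(a_0, a_1, …) = (2, 9)

Repeated division by 19 gives the digits low-to-high: 173 = 2 + 9·19^1. Digit sequence: (2, 9).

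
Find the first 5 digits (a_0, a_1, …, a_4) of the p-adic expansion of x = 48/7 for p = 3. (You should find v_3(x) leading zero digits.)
(a_0, …, a_4) = (0, 1, 0, 1, 1)

v_3(48/7) = 1, so a_0 = ... = a_0 = 0. Factor out: x = 3^1 · u with u = 16/7 a unit in ℤ_3. Expand u iteratively via a_{v+i} = u_i mod 3, u_{i+1} = (u_i − a_{v+i})/3:
  u_0 = 16/7;  a_1 = 1;  u_1 = (u_0 − 1)/3 = 3/7
  u_1 = 3/7;  a_2 = 0;  u_2 = (u_1 − 0)/3 = 1/7
  u_2 = 1/7;  a_3 = 1;  u_3 = (u_2 − 1)/3 = -2/7
  u_3 = -2/7;  a_4 = 1;  u_4 = (u_3 − 1)/3 = -3/7
Digits: (0, 1, 0, 1, 1).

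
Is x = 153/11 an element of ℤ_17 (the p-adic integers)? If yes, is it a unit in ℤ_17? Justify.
x ∈ ℤ_17 but not a unit; v_17(x) = 1 > 0

ℤ_17 = {x ∈ ℚ_17 : v_17(x) ≥ 0} and ℤ_17^× = {x ∈ ℤ_17 : v_17(x) = 0}. Here v_17(153/11) = v_17(num) − v_17(den) = 1; compare against these criteria.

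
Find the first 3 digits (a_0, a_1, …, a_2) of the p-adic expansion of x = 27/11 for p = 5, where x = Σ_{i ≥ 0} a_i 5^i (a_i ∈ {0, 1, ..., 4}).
(a_0, …, a_2) = (2, 1, 3)

v_5(27/11) = 0 (numerator and denominator both coprime to 5), so x ∈ ℤ_5^×. Compute digits iteratively via a_i = x_i mod 5, x_{i+1} = (x_i − a_i)/5, with x_0 = x:
  x_0 = 27/11;  a_0 = 2;  x_1 = (x_0 − 2)/5 = 1/11
  x_1 = 1/11;  a_1 = 1;  x_2 = (x_1 − 1)/5 = -2/11
  x_2 = -2/11;  a_2 = 3;  x_3 = (x_2 − 3)/5 = -7/11
Digits: (2, 1, 3).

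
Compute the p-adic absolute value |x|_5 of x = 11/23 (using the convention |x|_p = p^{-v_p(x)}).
|11/23|_5 = 1

Step 1 — compute v_5(x) by factoring powers of 5 out of the numerator and denominator: v_5(11/23) = 0. Step 2 — apply |x|_p = p^{-v_p(x)} = 5^{0} = 1.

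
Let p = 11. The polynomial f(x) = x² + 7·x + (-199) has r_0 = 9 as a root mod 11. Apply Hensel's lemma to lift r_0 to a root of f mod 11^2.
r_1 = 108 (mod 121)

Hensel: r_{i+1} = r_i − f(r_i)·(f′(r_i))^{-1} mod 11^{i+2}, f′(x) = 2x + 7. Iterate:
  r_0 = 9 (mod 11)
  r_1 = 108 (mod 121)
Final: r = 108 satisfies f(r) ≡ 0 mod 11^2.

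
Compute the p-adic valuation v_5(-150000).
v_5(-150000) = 5

v_5(n) is the largest exponent k such that 5^k divides n. Factor out: -150000 = -5^5 · 48. (Sign doesn't affect v_p.) So v_5(-150000) = 5.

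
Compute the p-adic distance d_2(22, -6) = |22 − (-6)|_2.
d_2(22, -6) = 1/4

Step 1 — x − y = 22 − (-6) = 28. Step 2 — v_2(28) = 2 (factor: 28 = (2^2 · 7); the sign does not affect v_p). Step 3 — |x − y|_2 = 2^{-2} = 1/4.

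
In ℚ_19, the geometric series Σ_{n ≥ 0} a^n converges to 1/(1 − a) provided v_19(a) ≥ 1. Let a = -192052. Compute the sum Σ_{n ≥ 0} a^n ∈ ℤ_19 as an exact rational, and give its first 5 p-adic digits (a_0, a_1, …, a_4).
Σ a^n = 1/(1 − a) = 1/192053;  first 5 digits = (1, 0, 0, 10, 17)

v_19(a) = 3 ≥ 1, so the series converges in ℤ_19 to 1/(1 − a) = 1/(1 − (-192052)) = 1/192053. Expand this rational in ℤ_19: compute digits iteratively via d_i = x_i mod 19, x_{i+1} = (x_i − d_i)/19. The first 5 digits are (1, 0, 0, 10, 17).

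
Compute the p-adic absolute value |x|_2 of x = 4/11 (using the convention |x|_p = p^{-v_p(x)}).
|4/11|_2 = 1/4

Step 1 — compute v_2(x) by factoring powers of 2 out of the numerator and denominator: v_2(4/11) = 2. Step 2 — apply |x|_p = p^{-v_p(x)} = 2^{-2} = 1/4.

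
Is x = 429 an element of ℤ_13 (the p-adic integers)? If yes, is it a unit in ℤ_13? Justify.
x ∈ ℤ_13 but not a unit; v_13(x) = 1 > 0

ℤ_13 = {x ∈ ℚ_13 : v_13(x) ≥ 0} and ℤ_13^× = {x ∈ ℤ_13 : v_13(x) = 0}. Here v_13(429) = v_13(num) − v_13(den) = 1; compare against these criteria.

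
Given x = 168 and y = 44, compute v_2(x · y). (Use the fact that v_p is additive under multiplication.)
v_2(7392) = 5

v_p(x) = 3 (factor: 168 = 2^3 · 21); v_p(y) = 2 (factor: 44 = 2^2 · 11). Additivity: v_p(xy) = v_p(x) + v_p(y) = 3 + 2 = 5. (Direct check: xy = 7392 = 2^5 · (231).)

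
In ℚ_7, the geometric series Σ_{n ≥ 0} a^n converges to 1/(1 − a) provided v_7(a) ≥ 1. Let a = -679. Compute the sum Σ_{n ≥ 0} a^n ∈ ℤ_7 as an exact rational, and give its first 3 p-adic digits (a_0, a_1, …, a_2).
Σ a^n = 1/(1 − a) = 1/680;  first 3 digits = (1, 1, 1)

v_7(a) = 1 ≥ 1, so the series converges in ℤ_7 to 1/(1 − a) = 1/(1 − (-679)) = 1/680. Expand this rational in ℤ_7: compute digits iteratively via d_i = x_i mod 7, x_{i+1} = (x_i − d_i)/7. The first 3 digits are (1, 1, 1).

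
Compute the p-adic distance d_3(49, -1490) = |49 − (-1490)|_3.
d_3(49, -1490) = 1/81

Step 1 — x − y = 49 − (-1490) = 1539. Step 2 — v_3(1539) = 4 (factor: 1539 = (3^4 · 19); the sign does not affect v_p). Step 3 — |x − y|_3 = 3^{-4} = 1/81.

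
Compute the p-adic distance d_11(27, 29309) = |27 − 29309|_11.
d_11(27, 29309) = 1/14641

Step 1 — x − y = 27 − 29309 = -29282. Step 2 — v_11(-29282) = 4 (factor: -29282 = −(11^4 · 2); the sign does not affect v_p). Step 3 — |x − y|_11 = 11^{-4} = 1/14641.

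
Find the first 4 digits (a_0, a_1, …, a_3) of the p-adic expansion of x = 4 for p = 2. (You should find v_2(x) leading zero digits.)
(a_0, …, a_3) = (0, 0, 1, 0)

v_2(4) = 2, so a_0 = ... = a_1 = 0. Factor out: x = 2^2 · u with u = 1 a unit in ℤ_2. Expand u iteratively via a_{v+i} = u_i mod 2, u_{i+1} = (u_i − a_{v+i})/2:
  u_0 = 1;  a_2 = 1;  u_1 = (u_0 − 1)/2 = 0
  u_1 = 0;  a_3 = 0;  u_2 = (u_1 − 0)/2 = 0
Digits: (0, 0, 1, 0).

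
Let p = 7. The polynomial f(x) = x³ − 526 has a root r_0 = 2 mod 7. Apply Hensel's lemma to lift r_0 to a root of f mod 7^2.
r_1 = 37 (mod 49)

Hensel: r_{i+1} = r_i − f(r_i)/f′(r_i) mod 7^{i+2}, where f′(x) = 3x². Iterate:
  r_0 = 2 (mod 7)
  r_1 = 37 (mod 49)
Final: r = 37 with f(r) ≡ 0 mod 7^2.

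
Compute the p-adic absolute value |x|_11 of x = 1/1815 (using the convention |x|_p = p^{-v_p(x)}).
|1/1815|_11 = 121

Step 1 — compute v_11(x) by factoring powers of 11 out of the numerator and denominator: v_11(1/1815) = -2. Step 2 — apply |x|_p = p^{-v_p(x)} = 11^{2} = 121.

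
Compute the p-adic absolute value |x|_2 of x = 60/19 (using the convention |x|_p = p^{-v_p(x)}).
|60/19|_2 = 1/4

Step 1 — compute v_2(x) by factoring powers of 2 out of the numerator and denominator: v_2(60/19) = 2. Step 2 — apply |x|_p = p^{-v_p(x)} = 2^{-2} = 1/4.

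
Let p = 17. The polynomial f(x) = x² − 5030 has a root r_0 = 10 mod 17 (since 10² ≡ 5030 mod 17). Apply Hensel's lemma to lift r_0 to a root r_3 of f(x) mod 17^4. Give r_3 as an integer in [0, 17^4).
r_3 = 33636 (mod 83521)

Hensel's recurrence: r_{i+1} = r_i − f(r_i)·(f′(r_i))^{-1} mod 17^{i+2}, with f′(x) = 2x. Iterate:
  r_0 = 10 (mod 17)
  r_1 = 112 (mod 289)
  r_2 = 4158 (mod 4913)
  r_3 = 33636 (mod 83521)
Final: r_3 = 33636, and one checks f(r_3) ≡ 0 mod 17^4.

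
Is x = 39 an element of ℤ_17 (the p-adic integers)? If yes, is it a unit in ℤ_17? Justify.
x ∈ ℤ_17^× (unit); v_17(x) = 0

ℤ_17 = {x ∈ ℚ_17 : v_17(x) ≥ 0} and ℤ_17^× = {x ∈ ℤ_17 : v_17(x) = 0}. Here v_17(39) = v_17(num) − v_17(den) = 0; compare against these criteria.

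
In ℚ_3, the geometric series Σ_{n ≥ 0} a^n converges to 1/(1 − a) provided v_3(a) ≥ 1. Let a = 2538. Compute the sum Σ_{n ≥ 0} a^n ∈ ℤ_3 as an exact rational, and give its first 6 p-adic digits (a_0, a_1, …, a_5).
Σ a^n = 1/(1 − a) = -1/2537;  first 6 digits = (1, 0, 0, 1, 1, 1)

v_3(a) = 3 ≥ 1, so the series converges in ℤ_3 to 1/(1 − a) = 1/(1 − 2538) = -1/2537. Expand this rational in ℤ_3: compute digits iteratively via d_i = x_i mod 3, x_{i+1} = (x_i − d_i)/3. The first 6 digits are (1, 0, 0, 1, 1, 1).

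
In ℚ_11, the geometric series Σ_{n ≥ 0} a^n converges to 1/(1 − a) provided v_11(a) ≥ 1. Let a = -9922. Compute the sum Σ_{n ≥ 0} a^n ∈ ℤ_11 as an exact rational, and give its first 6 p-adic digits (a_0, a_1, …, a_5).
Σ a^n = 1/(1 − a) = 1/9923;  first 6 digits = (1, 0, 6, 3, 2, 6)

v_11(a) = 2 ≥ 1, so the series converges in ℤ_11 to 1/(1 − a) = 1/(1 − (-9922)) = 1/9923. Expand this rational in ℤ_11: compute digits iteratively via d_i = x_i mod 11, x_{i+1} = (x_i − d_i)/11. The first 6 digits are (1, 0, 6, 3, 2, 6).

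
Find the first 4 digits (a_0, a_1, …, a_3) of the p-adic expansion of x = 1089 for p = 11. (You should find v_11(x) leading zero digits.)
(a_0, …, a_3) = (0, 0, 9, 0)

v_11(1089) = 2, so a_0 = ... = a_1 = 0. Factor out: x = 11^2 · u with u = 9 a unit in ℤ_11. Expand u iteratively via a_{v+i} = u_i mod 11, u_{i+1} = (u_i − a_{v+i})/11:
  u_0 = 9;  a_2 = 9;  u_1 = (u_0 − 9)/11 = 0
  u_1 = 0;  a_3 = 0;  u_2 = (u_1 − 0)/11 = 0
Digits: (0, 0, 9, 0).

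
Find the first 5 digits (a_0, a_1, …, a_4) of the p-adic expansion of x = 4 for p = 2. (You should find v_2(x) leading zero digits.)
(a_0, …, a_4) = (0, 0, 1, 0, 0)

v_2(4) = 2, so a_0 = ... = a_1 = 0. Factor out: x = 2^2 · u with u = 1 a unit in ℤ_2. Expand u iteratively via a_{v+i} = u_i mod 2, u_{i+1} = (u_i − a_{v+i})/2:
  u_0 = 1;  a_2 = 1;  u_1 = (u_0 − 1)/2 = 0
  u_1 = 0;  a_3 = 0;  u_2 = (u_1 − 0)/2 = 0
  u_2 = 0;  a_4 = 0;  u_3 = (u_2 − 0)/2 = 0
Digits: (0, 0, 1, 0, 0).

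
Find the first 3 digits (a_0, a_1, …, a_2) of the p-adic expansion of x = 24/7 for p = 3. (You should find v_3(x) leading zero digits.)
(a_0, …, a_2) = (0, 2, 1)

v_3(24/7) = 1, so a_0 = ... = a_0 = 0. Factor out: x = 3^1 · u with u = 8/7 a unit in ℤ_3. Expand u iteratively via a_{v+i} = u_i mod 3, u_{i+1} = (u_i − a_{v+i})/3:
  u_0 = 8/7;  a_1 = 2;  u_1 = (u_0 − 2)/3 = -2/7
  u_1 = -2/7;  a_2 = 1;  u_2 = (u_1 − 1)/3 = -3/7
Digits: (0, 2, 1).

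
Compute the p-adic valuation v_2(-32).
v_2(-32) = 5

v_2(n) is the largest exponent k such that 2^k divides n. Factor out: -32 = -2^5 · 1. (Sign doesn't affect v_p.) So v_2(-32) = 5.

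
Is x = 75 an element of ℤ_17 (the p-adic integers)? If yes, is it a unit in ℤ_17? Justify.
x ∈ ℤ_17^× (unit); v_17(x) = 0

ℤ_17 = {x ∈ ℚ_17 : v_17(x) ≥ 0} and ℤ_17^× = {x ∈ ℤ_17 : v_17(x) = 0}. Here v_17(75) = v_17(num) − v_17(den) = 0; compare against these criteria.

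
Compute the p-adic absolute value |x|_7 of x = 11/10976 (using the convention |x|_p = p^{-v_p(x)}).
|11/10976|_7 = 343

Step 1 — compute v_7(x) by factoring powers of 7 out of the numerator and denominator: v_7(11/10976) = -3. Step 2 — apply |x|_p = p^{-v_p(x)} = 7^{3} = 343.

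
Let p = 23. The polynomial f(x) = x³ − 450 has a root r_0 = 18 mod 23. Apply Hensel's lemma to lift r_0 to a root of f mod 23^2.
r_1 = 179 (mod 529)

Hensel: r_{i+1} = r_i − f(r_i)/f′(r_i) mod 23^{i+2}, where f′(x) = 3x². Iterate:
  r_0 = 18 (mod 23)
  r_1 = 179 (mod 529)
Final: r = 179 with f(r) ≡ 0 mod 23^2.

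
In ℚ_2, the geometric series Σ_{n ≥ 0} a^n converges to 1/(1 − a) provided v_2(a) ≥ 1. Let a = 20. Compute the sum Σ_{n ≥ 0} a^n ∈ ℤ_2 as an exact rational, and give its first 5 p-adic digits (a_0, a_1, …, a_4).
Σ a^n = 1/(1 − a) = -1/19;  first 5 digits = (1, 0, 1, 0, 0)

v_2(a) = 2 ≥ 1, so the series converges in ℤ_2 to 1/(1 − a) = 1/(1 − 20) = -1/19. Expand this rational in ℤ_2: compute digits iteratively via d_i = x_i mod 2, x_{i+1} = (x_i − d_i)/2. The first 5 digits are (1, 0, 1, 0, 0).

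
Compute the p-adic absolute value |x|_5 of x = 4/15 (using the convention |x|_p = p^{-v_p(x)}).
|4/15|_5 = 5

Step 1 — compute v_5(x) by factoring powers of 5 out of the numerator and denominator: v_5(4/15) = -1. Step 2 — apply |x|_p = p^{-v_p(x)} = 5^{1} = 5.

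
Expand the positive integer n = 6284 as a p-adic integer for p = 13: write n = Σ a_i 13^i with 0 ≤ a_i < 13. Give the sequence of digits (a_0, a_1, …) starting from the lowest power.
(a_0, a_1, …) = (5, 2, 11, 2)

Repeated division by 13 gives the digits low-to-high: 6284 = 5 + 2·13^1 + 11·13^2 + 2·13^3. Digit sequence: (5, 2, 11, 2).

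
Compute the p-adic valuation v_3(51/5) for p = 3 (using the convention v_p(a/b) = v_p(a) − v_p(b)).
v_3(51/5) = 1

Factor powers of 3 from the numerator and denominator of the reduced fraction: 51 = 3^1 · 17 and 5 = 3^0 · 5. Apply v_p(a/b) = v_p(a) − v_p(b): v_3(51/5) = 1 − 0 = 1.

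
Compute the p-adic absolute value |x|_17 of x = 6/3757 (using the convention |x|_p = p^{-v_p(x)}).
|6/3757|_17 = 289

Step 1 — compute v_17(x) by factoring powers of 17 out of the numerator and denominator: v_17(6/3757) = -2. Step 2 — apply |x|_p = p^{-v_p(x)} = 17^{2} = 289.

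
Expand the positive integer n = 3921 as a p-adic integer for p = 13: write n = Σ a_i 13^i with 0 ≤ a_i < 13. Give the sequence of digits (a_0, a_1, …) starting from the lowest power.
(a_0, a_1, …) = (8, 2, 10, 1)

Repeated division by 13 gives the digits low-to-high: 3921 = 8 + 2·13^1 + 10·13^2 + 1·13^3. Digit sequence: (8, 2, 10, 1).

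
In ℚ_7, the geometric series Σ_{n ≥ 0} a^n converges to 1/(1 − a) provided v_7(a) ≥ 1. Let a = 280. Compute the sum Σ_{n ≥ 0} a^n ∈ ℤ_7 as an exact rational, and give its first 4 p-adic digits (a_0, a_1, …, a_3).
Σ a^n = 1/(1 − a) = -1/279;  first 4 digits = (1, 5, 2, 4)

v_7(a) = 1 ≥ 1, so the series converges in ℤ_7 to 1/(1 − a) = 1/(1 − 280) = -1/279. Expand this rational in ℤ_7: compute digits iteratively via d_i = x_i mod 7, x_{i+1} = (x_i − d_i)/7. The first 4 digits are (1, 5, 2, 4).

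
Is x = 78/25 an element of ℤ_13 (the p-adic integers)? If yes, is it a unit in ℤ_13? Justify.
x ∈ ℤ_13 but not a unit; v_13(x) = 1 > 0

ℤ_13 = {x ∈ ℚ_13 : v_13(x) ≥ 0} and ℤ_13^× = {x ∈ ℤ_13 : v_13(x) = 0}. Here v_13(78/25) = v_13(num) − v_13(den) = 1; compare against these criteria.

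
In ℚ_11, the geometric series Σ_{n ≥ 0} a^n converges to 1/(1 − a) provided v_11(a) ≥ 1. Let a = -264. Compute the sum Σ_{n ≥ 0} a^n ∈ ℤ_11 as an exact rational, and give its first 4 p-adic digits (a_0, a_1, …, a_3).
Σ a^n = 1/(1 − a) = 1/265;  first 4 digits = (1, 9, 1, 0)

v_11(a) = 1 ≥ 1, so the series converges in ℤ_11 to 1/(1 − a) = 1/(1 − (-264)) = 1/265. Expand this rational in ℤ_11: compute digits iteratively via d_i = x_i mod 11, x_{i+1} = (x_i − d_i)/11. The first 4 digits are (1, 9, 1, 0).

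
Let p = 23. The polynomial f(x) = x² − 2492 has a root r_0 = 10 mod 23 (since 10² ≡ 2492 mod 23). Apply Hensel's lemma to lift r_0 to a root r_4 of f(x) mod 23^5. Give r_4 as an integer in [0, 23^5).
r_4 = 3221528 (mod 6436343)

Hensel's recurrence: r_{i+1} = r_i − f(r_i)·(f′(r_i))^{-1} mod 23^{i+2}, with f′(x) = 2x. Iterate:
  r_0 = 10 (mod 23)
  r_1 = 447 (mod 529)
  r_2 = 9440 (mod 12167)
  r_3 = 143277 (mod 279841)
  r_4 = 3221528 (mod 6436343)
Final: r_4 = 3221528, and one checks f(r_4) ≡ 0 mod 23^5.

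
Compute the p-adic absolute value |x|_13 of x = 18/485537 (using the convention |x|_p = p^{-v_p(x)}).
|18/485537|_13 = 28561

Step 1 — compute v_13(x) by factoring powers of 13 out of the numerator and denominator: v_13(18/485537) = -4. Step 2 — apply |x|_p = p^{-v_p(x)} = 13^{4} = 28561.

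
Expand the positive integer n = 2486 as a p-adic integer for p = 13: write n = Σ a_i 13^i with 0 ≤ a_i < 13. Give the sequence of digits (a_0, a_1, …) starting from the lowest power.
(a_0, a_1, …) = (3, 9, 1, 1)

Repeated division by 13 gives the digits low-to-high: 2486 = 3 + 9·13^1 + 1·13^2 + 1·13^3. Digit sequence: (3, 9, 1, 1).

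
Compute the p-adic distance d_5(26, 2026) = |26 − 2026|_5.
d_5(26, 2026) = 1/125

Step 1 — x − y = 26 − 2026 = -2000. Step 2 — v_5(-2000) = 3 (factor: -2000 = −(5^3 · 16); the sign does not affect v_p). Step 3 — |x − y|_5 = 5^{-3} = 1/125.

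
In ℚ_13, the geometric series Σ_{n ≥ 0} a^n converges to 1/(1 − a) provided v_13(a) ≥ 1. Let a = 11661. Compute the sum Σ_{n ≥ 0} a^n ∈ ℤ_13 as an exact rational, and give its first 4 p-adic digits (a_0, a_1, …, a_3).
Σ a^n = 1/(1 − a) = -1/11660;  first 4 digits = (1, 0, 4, 5)

v_13(a) = 2 ≥ 1, so the series converges in ℤ_13 to 1/(1 − a) = 1/(1 − 11661) = -1/11660. Expand this rational in ℤ_13: compute digits iteratively via d_i = x_i mod 13, x_{i+1} = (x_i − d_i)/13. The first 4 digits are (1, 0, 4, 5).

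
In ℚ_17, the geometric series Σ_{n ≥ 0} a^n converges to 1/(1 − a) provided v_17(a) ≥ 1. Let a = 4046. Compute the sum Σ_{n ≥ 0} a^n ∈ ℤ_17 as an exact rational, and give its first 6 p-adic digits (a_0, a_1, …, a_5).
Σ a^n = 1/(1 − a) = -1/4045;  first 6 digits = (1, 0, 14, 0, 9, 11)

v_17(a) = 2 ≥ 1, so the series converges in ℤ_17 to 1/(1 − a) = 1/(1 − 4046) = -1/4045. Expand this rational in ℤ_17: compute digits iteratively via d_i = x_i mod 17, x_{i+1} = (x_i − d_i)/17. The first 6 digits are (1, 0, 14, 0, 9, 11).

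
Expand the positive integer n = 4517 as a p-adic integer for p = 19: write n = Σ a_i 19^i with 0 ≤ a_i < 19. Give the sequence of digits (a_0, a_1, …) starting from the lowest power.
(a_0, a_1, …) = (14, 9, 12)

Repeated division by 19 gives the digits low-to-high: 4517 = 14 + 9·19^1 + 12·19^2. Digit sequence: (14, 9, 12).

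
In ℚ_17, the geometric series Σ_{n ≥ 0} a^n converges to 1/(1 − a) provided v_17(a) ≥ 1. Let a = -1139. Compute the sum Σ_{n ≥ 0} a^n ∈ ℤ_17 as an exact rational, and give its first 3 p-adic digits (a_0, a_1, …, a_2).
Σ a^n = 1/(1 − a) = 1/1140;  first 3 digits = (1, 1, 14)

v_17(a) = 1 ≥ 1, so the series converges in ℤ_17 to 1/(1 − a) = 1/(1 − (-1139)) = 1/1140. Expand this rational in ℤ_17: compute digits iteratively via d_i = x_i mod 17, x_{i+1} = (x_i − d_i)/17. The first 3 digits are (1, 1, 14).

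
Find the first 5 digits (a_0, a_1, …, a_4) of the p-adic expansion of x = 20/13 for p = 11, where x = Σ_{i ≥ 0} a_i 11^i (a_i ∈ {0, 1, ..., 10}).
(a_0, …, a_4) = (10, 6, 7, 1, 10)

v_11(20/13) = 0 (numerator and denominator both coprime to 11), so x ∈ ℤ_11^×. Compute digits iteratively via a_i = x_i mod 11, x_{i+1} = (x_i − a_i)/11, with x_0 = x:
  x_0 = 20/13;  a_0 = 10;  x_1 = (x_0 − 10)/11 = -10/13
  x_1 = -10/13;  a_1 = 6;  x_2 = (x_1 − 6)/11 = -8/13
  x_2 = -8/13;  a_2 = 7;  x_3 = (x_2 − 7)/11 = -9/13
  x_3 = -9/13;  a_3 = 1;  x_4 = (x_3 − 1)/11 = -2/13
  x_4 = -2/13;  a_4 = 10;  x_5 = (x_4 − 10)/11 = -12/13
Digits: (10, 6, 7, 1, 10).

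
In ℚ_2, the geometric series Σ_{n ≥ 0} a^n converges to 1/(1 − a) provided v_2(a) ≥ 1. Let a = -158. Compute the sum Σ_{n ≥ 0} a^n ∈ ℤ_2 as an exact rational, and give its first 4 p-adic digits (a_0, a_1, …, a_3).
Σ a^n = 1/(1 − a) = 1/159;  first 4 digits = (1, 1, 1, 1)

v_2(a) = 1 ≥ 1, so the series converges in ℤ_2 to 1/(1 − a) = 1/(1 − (-158)) = 1/159. Expand this rational in ℤ_2: compute digits iteratively via d_i = x_i mod 2, x_{i+1} = (x_i − d_i)/2. The first 4 digits are (1, 1, 1, 1).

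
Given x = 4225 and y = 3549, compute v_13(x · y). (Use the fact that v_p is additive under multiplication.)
v_13(14994525) = 4

v_p(x) = 2 (factor: 4225 = 13^2 · 25); v_p(y) = 2 (factor: 3549 = 13^2 · 21). Additivity: v_p(xy) = v_p(x) + v_p(y) = 2 + 2 = 4. (Direct check: xy = 14994525 = 13^4 · (525).)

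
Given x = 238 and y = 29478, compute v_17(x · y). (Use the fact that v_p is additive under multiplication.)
v_17(7015764) = 4

v_p(x) = 1 (factor: 238 = 17^1 · 14); v_p(y) = 3 (factor: 29478 = 17^3 · 6). Additivity: v_p(xy) = v_p(x) + v_p(y) = 1 + 3 = 4. (Direct check: xy = 7015764 = 17^4 · (84).)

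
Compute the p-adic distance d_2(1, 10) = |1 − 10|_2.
d_2(1, 10) = 1

Step 1 — x − y = 1 − 10 = -9. Step 2 — v_2(-9) = 0 (factor: -9 = −(2^0 · 9); the sign does not affect v_p). Step 3 — |x − y|_2 = 2^{0} = 1.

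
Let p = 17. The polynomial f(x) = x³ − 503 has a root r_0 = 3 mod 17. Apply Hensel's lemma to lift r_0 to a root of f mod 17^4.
r_3 = 44152 (mod 83521)

Hensel: r_{i+1} = r_i − f(r_i)/f′(r_i) mod 17^{i+2}, where f′(x) = 3x². Iterate:
  r_0 = 3 (mod 17)
  r_1 = 224 (mod 289)
  r_2 = 4848 (mod 4913)
  r_3 = 44152 (mod 83521)
Final: r = 44152 with f(r) ≡ 0 mod 17^4.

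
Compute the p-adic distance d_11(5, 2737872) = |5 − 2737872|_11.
d_11(5, 2737872) = 1/161051

Step 1 — x − y = 5 − 2737872 = -2737867. Step 2 — v_11(-2737867) = 5 (factor: -2737867 = −(11^5 · 17); the sign does not affect v_p). Step 3 — |x − y|_11 = 11^{-5} = 1/161051.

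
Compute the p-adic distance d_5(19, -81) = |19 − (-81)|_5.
d_5(19, -81) = 1/25

Step 1 — x − y = 19 − (-81) = 100. Step 2 — v_5(100) = 2 (factor: 100 = (5^2 · 4); the sign does not affect v_p). Step 3 — |x − y|_5 = 5^{-2} = 1/25.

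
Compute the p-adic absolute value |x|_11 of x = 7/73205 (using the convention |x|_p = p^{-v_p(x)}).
|7/73205|_11 = 14641

Step 1 — compute v_11(x) by factoring powers of 11 out of the numerator and denominator: v_11(7/73205) = -4. Step 2 — apply |x|_p = p^{-v_p(x)} = 11^{4} = 14641.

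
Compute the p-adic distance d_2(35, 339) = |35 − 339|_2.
d_2(35, 339) = 1/16

Step 1 — x − y = 35 − 339 = -304. Step 2 — v_2(-304) = 4 (factor: -304 = −(2^4 · 19); the sign does not affect v_p). Step 3 — |x − y|_2 = 2^{-4} = 1/16.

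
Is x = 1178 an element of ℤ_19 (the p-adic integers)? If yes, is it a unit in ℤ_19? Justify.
x ∈ ℤ_19 but not a unit; v_19(x) = 1 > 0

ℤ_19 = {x ∈ ℚ_19 : v_19(x) ≥ 0} and ℤ_19^× = {x ∈ ℤ_19 : v_19(x) = 0}. Here v_19(1178) = v_19(num) − v_19(den) = 1; compare against these criteria.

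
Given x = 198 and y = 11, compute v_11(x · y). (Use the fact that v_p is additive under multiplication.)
v_11(2178) = 2

v_p(x) = 1 (factor: 198 = 11^1 · 18); v_p(y) = 1 (factor: 11 = 11^1 · 1). Additivity: v_p(xy) = v_p(x) + v_p(y) = 1 + 1 = 2. (Direct check: xy = 2178 = 11^2 · (18).)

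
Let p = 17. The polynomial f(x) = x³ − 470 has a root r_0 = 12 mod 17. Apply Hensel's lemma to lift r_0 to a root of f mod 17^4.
r_3 = 11929 (mod 83521)

Hensel: r_{i+1} = r_i − f(r_i)/f′(r_i) mod 17^{i+2}, where f′(x) = 3x². Iterate:
  r_0 = 12 (mod 17)
  r_1 = 80 (mod 289)
  r_2 = 2103 (mod 4913)
  r_3 = 11929 (mod 83521)
Final: r = 11929 with f(r) ≡ 0 mod 17^4.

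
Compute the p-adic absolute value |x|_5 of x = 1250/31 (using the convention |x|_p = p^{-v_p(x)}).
|1250/31|_5 = 1/625

Step 1 — compute v_5(x) by factoring powers of 5 out of the numerator and denominator: v_5(1250/31) = 4. Step 2 — apply |x|_p = p^{-v_p(x)} = 5^{-4} = 1/625.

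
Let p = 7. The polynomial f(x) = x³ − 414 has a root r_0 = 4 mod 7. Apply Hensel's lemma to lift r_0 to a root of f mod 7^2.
r_1 = 46 (mod 49)

Hensel: r_{i+1} = r_i − f(r_i)/f′(r_i) mod 7^{i+2}, where f′(x) = 3x². Iterate:
  r_0 = 4 (mod 7)
  r_1 = 46 (mod 49)
Final: r = 46 with f(r) ≡ 0 mod 7^2.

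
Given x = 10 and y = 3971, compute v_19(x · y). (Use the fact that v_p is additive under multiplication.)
v_19(39710) = 2

v_p(x) = 0 (factor: 10 = 19^0 · 10); v_p(y) = 2 (factor: 3971 = 19^2 · 11). Additivity: v_p(xy) = v_p(x) + v_p(y) = 0 + 2 = 2. (Direct check: xy = 39710 = 19^2 · (110).)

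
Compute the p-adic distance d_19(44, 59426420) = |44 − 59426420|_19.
d_19(44, 59426420) = 1/2476099

Step 1 — x − y = 44 − 59426420 = -59426376. Step 2 — v_19(-59426376) = 5 (factor: -59426376 = −(19^5 · 24); the sign does not affect v_p). Step 3 — |x − y|_19 = 19^{-5} = 1/2476099.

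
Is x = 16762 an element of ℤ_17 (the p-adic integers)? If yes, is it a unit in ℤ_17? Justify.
x ∈ ℤ_17 but not a unit; v_17(x) = 2 > 0

ℤ_17 = {x ∈ ℚ_17 : v_17(x) ≥ 0} and ℤ_17^× = {x ∈ ℤ_17 : v_17(x) = 0}. Here v_17(16762) = v_17(num) − v_17(den) = 2; compare against these criteria.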